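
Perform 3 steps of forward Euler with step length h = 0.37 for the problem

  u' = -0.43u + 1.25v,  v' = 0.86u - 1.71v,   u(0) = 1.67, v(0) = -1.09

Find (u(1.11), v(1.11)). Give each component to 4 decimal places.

Euler on (u,v): u_{n+1} = u_n + h·u', v_{n+1} = v_n + h·v'.
0.000000: (1.670000, -1.090000); f=(-2.080600, 3.300100) → (0.900178, 0.131037)
0.370000: (0.900178, 0.131037); f=(-0.223280, 0.550080) → (0.817564, 0.334567)
0.740000: (0.817564, 0.334567); f=(0.066656, 0.130997) → (0.842227, 0.383035)
(u(1.11), v(1.11)) ≈ (0.8422, 0.3830)

0.8422, 0.3830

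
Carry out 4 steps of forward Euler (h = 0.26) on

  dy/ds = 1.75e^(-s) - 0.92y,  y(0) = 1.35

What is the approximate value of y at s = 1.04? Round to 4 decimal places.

Euler: y_{n+1} = y_n + h·f(s_n, y_n).
s=0.000000, y=1.350000: f=0.508000 → y ← 1.350000 + 0.26·0.508000 = 1.482080
s=0.260000, y=1.482080: f=-0.014173 → y ← 1.482080 + 0.26·(-0.014173) = 1.478395
s=0.520000, y=1.478395: f=-0.319712 → y ← 1.478395 + 0.26·(-0.319712) = 1.395270
s=0.780000, y=1.395270: f=-0.481438 → y ← 1.395270 + 0.26·(-0.481438) = 1.270096
y(1.04) ≈ 1.2701

1.2701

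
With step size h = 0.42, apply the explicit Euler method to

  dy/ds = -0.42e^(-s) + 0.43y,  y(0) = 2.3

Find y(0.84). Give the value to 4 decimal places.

Euler: y_{n+1} = y_n + h·f(s_n, y_n).
s=0.000000, y=2.300000: f=0.569000 → y ← 2.300000 + 0.42·0.569000 = 2.538980
s=0.420000, y=2.538980: f=0.815802 → y ← 2.538980 + 0.42·0.815802 = 2.881617
y(0.84) ≈ 2.8816

2.8816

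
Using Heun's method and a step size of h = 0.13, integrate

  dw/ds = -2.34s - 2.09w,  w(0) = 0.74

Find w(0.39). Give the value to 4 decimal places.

0.1906

Heun: k1 = f(s_n, w_n); k2 = f(s_n + h, w_n + h·k1); w_{n+1} = w_n + (h/2)·(k1 + k2).
s=0.000000, w=0.740000:
  k1 = f(0.000000, 0.740000) = -1.546600
  k2 = f(0.130000, 0.538942) = -1.430589
  w ← 0.740000 + (0.13/2)·(-1.546600 + (-1.430589)) = 0.546483
s=0.130000, w=0.546483:
  k1 = f(0.130000, 0.546483) = -1.446349
  k2 = f(0.260000, 0.358457) = -1.357576
  w ← 0.546483 + (0.13/2)·(-1.446349 + (-1.357576)) = 0.364228
s=0.260000, w=0.364228:
  k1 = f(0.260000, 0.364228) = -1.369636
  k2 = f(0.390000, 0.186175) = -1.301706
  w ← 0.364228 + (0.13/2)·(-1.369636 + (-1.301706)) = 0.190590
w(0.39) ≈ 0.1906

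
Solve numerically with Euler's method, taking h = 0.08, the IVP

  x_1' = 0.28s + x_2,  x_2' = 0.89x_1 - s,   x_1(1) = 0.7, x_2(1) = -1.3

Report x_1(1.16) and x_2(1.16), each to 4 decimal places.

Euler on (x_1,x_2): x_1_{n+1} = x_1_n + h·x_1', x_2_{n+1} = x_2_n + h·x_2'.
1.000000: (0.700000, -1.300000); f=(-1.020000, -0.377000) → (0.618400, -1.330160)
1.080000: (0.618400, -1.330160); f=(-1.027760, -0.529624) → (0.536179, -1.372530)
(x_1(1.16), x_2(1.16)) ≈ (0.5362, -1.3725)

0.5362, -1.3725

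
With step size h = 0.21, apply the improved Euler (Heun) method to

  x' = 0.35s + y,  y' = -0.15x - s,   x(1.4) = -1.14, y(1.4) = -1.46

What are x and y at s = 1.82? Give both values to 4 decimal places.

Heun on (x,y): k1 = f(s_n, state_n); k2 = f(s_n + h, state_n + h·k1); state_{n+1} = state_n + (h/2)·(k1 + k2).
1.400000: (-1.140000, -1.460000)
  k1 = (-0.970000, -1.229000)
  predictor → (-1.343700, -1.718090)
  k2 = (-1.154590, -1.408445)
  → (-1.363082, -1.736932)
1.610000: (-1.363082, -1.736932)
  k1 = (-1.173432, -1.405538)
  predictor → (-1.609503, -2.032095)
  k2 = (-1.395095, -1.578575)
  → (-1.632777, -2.050264)
(x(1.82), y(1.82)) ≈ (-1.6328, -2.0503)

-1.6328, -2.0503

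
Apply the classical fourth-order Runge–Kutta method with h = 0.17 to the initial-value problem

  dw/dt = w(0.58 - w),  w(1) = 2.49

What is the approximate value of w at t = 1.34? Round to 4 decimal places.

RK4: k1 = f(t_n, w_n); k2 = f(t_n + h/2, w_n + (h/2)·k1); k3 = f(t_n + h/2, w_n + (h/2)·k2); k4 = f(t_n + h, w_n + h·k3); w_{n+1} = w_n + (h/6)·(k1 + 2k2 + 2k3 + k4).
t=1.000000, w=2.490000:
  k1 = f(1.000000, 2.490000) = -4.755900
  k2 = f(1.085000, 2.085749) = -3.140613
  k3 = f(1.085000, 2.223048) = -3.652574
  k4 = f(1.170000, 1.869062) = -2.409338
  w ← 2.490000 + (0.17/6)·(k1 + 2k2 + 2k3 + k4) = 1.902038
t=1.170000, w=1.902038:
  k1 = f(1.170000, 1.902038) = -2.514565
  k2 = f(1.255000, 1.688300) = -1.871142
  k3 = f(1.255000, 1.742991) = -2.027082
  k4 = f(1.340000, 1.557434) = -1.522288
  w ← 1.902038 + (0.17/6)·(k1 + 2k2 + 2k3 + k4) = 1.566761
w(1.34) ≈ 1.5668

1.5668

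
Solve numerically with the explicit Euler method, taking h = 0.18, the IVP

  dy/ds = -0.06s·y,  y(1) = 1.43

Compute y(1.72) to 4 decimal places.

1.3531

Euler: y_{n+1} = y_n + h·f(s_n, y_n).
s=1.000000, y=1.430000: f=-0.085800 → y ← 1.430000 + 0.18·(-0.085800) = 1.414556
s=1.180000, y=1.414556: f=-0.100151 → y ← 1.414556 + 0.18·(-0.100151) = 1.396529
s=1.360000, y=1.396529: f=-0.113957 → y ← 1.396529 + 0.18·(-0.113957) = 1.376017
s=1.540000, y=1.376017: f=-0.127144 → y ← 1.376017 + 0.18·(-0.127144) = 1.353131
y(1.72) ≈ 1.3531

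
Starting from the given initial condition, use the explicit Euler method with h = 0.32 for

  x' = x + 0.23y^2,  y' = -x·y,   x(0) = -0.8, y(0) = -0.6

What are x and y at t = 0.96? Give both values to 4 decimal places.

-1.6648, -1.4241

Euler on (x,y): x_{n+1} = x_n + h·x', y_{n+1} = y_n + h·y'.
0.000000: (-0.800000, -0.600000); f=(-0.717200, -0.480000) → (-1.029504, -0.753600)
0.320000: (-1.029504, -0.753600); f=(-0.898884, -0.775834) → (-1.317147, -1.001867)
0.640000: (-1.317147, -1.001867); f=(-1.086287, -1.319606) → (-1.664759, -1.424141)
(x(0.96), y(0.96)) ≈ (-1.6648, -1.4241)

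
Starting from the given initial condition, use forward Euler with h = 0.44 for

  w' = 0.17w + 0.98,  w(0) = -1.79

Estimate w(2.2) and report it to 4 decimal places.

Euler: w_{n+1} = w_n + h·f(x_n, w_n).
x=0.000000, w=-1.790000: f=0.675700 → w ← -1.790000 + 0.44·0.675700 = -1.492692
x=0.440000, w=-1.492692: f=0.726242 → w ← -1.492692 + 0.44·0.726242 = -1.173145
x=0.880000, w=-1.173145: f=0.780565 → w ← -1.173145 + 0.44·0.780565 = -0.829697
x=1.320000, w=-0.829697: f=0.838952 → w ← -0.829697 + 0.44·0.838952 = -0.460558
x=1.760000, w=-0.460558: f=0.901705 → w ← -0.460558 + 0.44·0.901705 = -0.063808
w(2.2) ≈ -0.0638

-0.0638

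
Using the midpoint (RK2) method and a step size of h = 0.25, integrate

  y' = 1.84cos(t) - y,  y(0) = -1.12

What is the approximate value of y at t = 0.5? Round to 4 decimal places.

0.0004

Midpoint: k1 = f(t_n, y_n); k2 = f(t_n + h/2, y_n + (h/2)·k1); y_{n+1} = y_n + h·k2.
t=0.000000, y=-1.120000:
  k1 = f(0.000000, -1.120000) = 2.960000
  k2 = f(0.125000, -0.750000) = 2.575644
  y ← -1.120000 + 0.25·2.575644 = -0.476089
t=0.250000, y=-0.476089:
  k1 = f(0.250000, -0.476089) = 2.258888
  k2 = f(0.375000, -0.193728) = 1.905862
  y ← -0.476089 + 0.25·1.905862 = 0.000376
y(0.5) ≈ 0.0004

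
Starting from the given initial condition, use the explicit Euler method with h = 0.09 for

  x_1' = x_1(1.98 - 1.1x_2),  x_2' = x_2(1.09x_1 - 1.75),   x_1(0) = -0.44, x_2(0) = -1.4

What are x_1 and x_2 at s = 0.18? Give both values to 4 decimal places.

Euler on (x_1,x_2): x_1_{n+1} = x_1_n + h·x_1', x_2_{n+1} = x_2_n + h·x_2'.
0.000000: (-0.440000, -1.400000); f=(-1.548800, 3.121440) → (-0.579392, -1.119070)
0.090000: (-0.579392, -1.119070); f=(-1.860415, 2.665108) → (-0.746829, -0.879211)
(x_1(0.18), x_2(0.18)) ≈ (-0.7468, -0.8792)

-0.7468, -0.8792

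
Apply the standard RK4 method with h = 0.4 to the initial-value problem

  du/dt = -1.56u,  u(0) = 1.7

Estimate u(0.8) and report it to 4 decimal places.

RK4: k1 = f(t_n, u_n); k2 = f(t_n + h/2, u_n + (h/2)·k1); k3 = f(t_n + h/2, u_n + (h/2)·k2); k4 = f(t_n + h, u_n + h·k3); u_{n+1} = u_n + (h/6)·(k1 + 2k2 + 2k3 + k4).
t=0.000000, u=1.700000:
  k1 = f(0.000000, 1.700000) = -2.652000
  k2 = f(0.200000, 1.169600) = -1.824576
  k3 = f(0.200000, 1.335085) = -2.082732
  k4 = f(0.400000, 0.866907) = -1.352375
  u ← 1.700000 + (0.4/6)·(k1 + 2k2 + 2k3 + k4) = 0.912067
t=0.400000, u=0.912067:
  k1 = f(0.400000, 0.912067) = -1.422825
  k2 = f(0.600000, 0.627502) = -0.978904
  k3 = f(0.600000, 0.716287) = -1.117407
  k4 = f(0.800000, 0.465104) = -0.725563
  u ← 0.912067 + (0.4/6)·(k1 + 2k2 + 2k3 + k4) = 0.489333
u(0.8) ≈ 0.4893

0.4893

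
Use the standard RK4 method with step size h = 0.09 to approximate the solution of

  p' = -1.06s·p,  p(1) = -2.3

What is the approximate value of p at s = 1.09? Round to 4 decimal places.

-2.0818

RK4: k1 = f(s_n, p_n); k2 = f(s_n + h/2, p_n + (h/2)·k1); k3 = f(s_n + h/2, p_n + (h/2)·k2); k4 = f(s_n + h, p_n + h·k3); p_{n+1} = p_n + (h/6)·(k1 + 2k2 + 2k3 + k4).
s=1.000000, p=-2.300000:
  k1 = f(1.000000, -2.300000) = 2.438000
  k2 = f(1.045000, -2.190290) = 2.426184
  k3 = f(1.045000, -2.190822) = 2.426773
  k4 = f(1.090000, -2.081590) = 2.405070
  p ← -2.300000 + (0.09/6)·(k1 + 2k2 + 2k3 + k4) = -2.081765
p(1.09) ≈ -2.0818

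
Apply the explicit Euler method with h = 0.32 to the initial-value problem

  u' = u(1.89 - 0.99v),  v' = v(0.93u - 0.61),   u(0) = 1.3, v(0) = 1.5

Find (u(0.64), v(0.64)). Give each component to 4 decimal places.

Euler on (u,v): u_{n+1} = u_n + h·u', v_{n+1} = v_n + h·v'.
0.000000: (1.300000, 1.500000); f=(0.526500, 0.898500) → (1.468480, 1.787520)
0.320000: (1.468480, 1.787520); f=(0.176739, 1.350805) → (1.525037, 2.219777)
(u(0.64), v(0.64)) ≈ (1.5250, 2.2198)

1.5250, 2.2198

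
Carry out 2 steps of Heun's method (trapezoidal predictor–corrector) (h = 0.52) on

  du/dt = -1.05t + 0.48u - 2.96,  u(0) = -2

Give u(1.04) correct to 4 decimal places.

-7.8724

Heun: k1 = f(t_n, u_n); k2 = f(t_n + h, u_n + h·k1); u_{n+1} = u_n + (h/2)·(k1 + k2).
t=0.000000, u=-2.000000:
  k1 = f(0.000000, -2.000000) = -3.920000
  k2 = f(0.520000, -4.038400) = -5.444432
  u ← -2.000000 + (0.52/2)·(-3.920000 + (-5.444432)) = -4.434752
t=0.520000, u=-4.434752:
  k1 = f(0.520000, -4.434752) = -5.634681
  k2 = f(1.040000, -7.364786) = -7.587098
  u ← -4.434752 + (0.52/2)·(-5.634681 + (-7.587098)) = -7.872415
u(1.04) ≈ -7.8724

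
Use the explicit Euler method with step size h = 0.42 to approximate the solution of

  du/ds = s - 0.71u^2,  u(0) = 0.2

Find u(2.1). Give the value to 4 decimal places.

1.4324

Euler: u_{n+1} = u_n + h·f(s_n, u_n).
s=0.000000, u=0.200000: f=-0.028400 → u ← 0.200000 + 0.42·(-0.028400) = 0.188072
s=0.420000, u=0.188072: f=0.394887 → u ← 0.188072 + 0.42·0.394887 = 0.353924
s=0.840000, u=0.353924: f=0.751064 → u ← 0.353924 + 0.42·0.751064 = 0.669371
s=1.260000, u=0.669371: f=0.941879 → u ← 0.669371 + 0.42·0.941879 = 1.064960
s=1.680000, u=1.064960: f=0.874760 → u ← 1.064960 + 0.42·0.874760 = 1.432360
u(2.1) ≈ 1.4324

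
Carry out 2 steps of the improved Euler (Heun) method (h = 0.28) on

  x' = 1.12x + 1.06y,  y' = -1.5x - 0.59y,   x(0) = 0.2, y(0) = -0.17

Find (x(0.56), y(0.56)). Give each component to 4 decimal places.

0.1964, -0.2689

Heun on (x,y): k1 = f(t_n, state_n); k2 = f(t_n + h, state_n + h·k1); state_{n+1} = state_n + (h/2)·(k1 + k2).
0.000000: (0.200000, -0.170000)
  k1 = (0.043800, -0.199700)
  predictor → (0.212264, -0.225916)
  k2 = (-0.001735, -0.185106)
  → (0.205889, -0.223873)
0.280000: (0.205889, -0.223873)
  k1 = (-0.006709, -0.176749)
  predictor → (0.204010, -0.273362)
  k2 = (-0.061272, -0.144732)
  → (0.196372, -0.268880)
(x(0.56), y(0.56)) ≈ (0.1964, -0.2689)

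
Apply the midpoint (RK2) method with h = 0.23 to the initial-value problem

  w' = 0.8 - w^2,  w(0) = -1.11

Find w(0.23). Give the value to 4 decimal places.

Midpoint: k1 = f(t_n, w_n); k2 = f(t_n + h/2, w_n + (h/2)·k1); w_{n+1} = w_n + h·k2.
t=0.000000, w=-1.110000:
  k1 = f(0.000000, -1.110000) = -0.432100
  k2 = f(0.115000, -1.159692) = -0.544884
  w ← -1.110000 + 0.23·(-0.544884) = -1.235323
w(0.23) ≈ -1.2353

-1.2353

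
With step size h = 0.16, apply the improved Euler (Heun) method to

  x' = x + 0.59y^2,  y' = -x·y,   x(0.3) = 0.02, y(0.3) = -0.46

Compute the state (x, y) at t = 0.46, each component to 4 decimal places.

Heun on (x,y): k1 = f(t_n, state_n); k2 = f(t_n + h, state_n + h·k1); state_{n+1} = state_n + (h/2)·(k1 + k2).
0.300000: (0.020000, -0.460000)
  k1 = (0.144844, 0.009200)
  predictor → (0.043175, -0.458528)
  k2 = (0.167221, 0.019797)
  → (0.044965, -0.457680)
(x(0.46), y(0.46)) ≈ (0.0450, -0.4577)

0.0450, -0.4577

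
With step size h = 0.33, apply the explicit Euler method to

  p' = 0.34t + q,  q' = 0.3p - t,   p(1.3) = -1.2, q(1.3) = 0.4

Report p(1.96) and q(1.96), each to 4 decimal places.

Euler on (p,q): p_{n+1} = p_n + h·p', q_{n+1} = q_n + h·q'.
1.300000: (-1.200000, 0.400000); f=(0.842000, -1.660000) → (-0.922140, -0.147800)
1.630000: (-0.922140, -0.147800); f=(0.406400, -1.906642) → (-0.788028, -0.776992)
(p(1.96), q(1.96)) ≈ (-0.7880, -0.7770)

-0.7880, -0.7770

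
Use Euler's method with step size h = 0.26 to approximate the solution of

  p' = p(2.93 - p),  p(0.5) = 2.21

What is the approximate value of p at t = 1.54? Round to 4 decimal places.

Euler: p_{n+1} = p_n + h·f(t_n, p_n).
t=0.500000, p=2.210000: f=1.591200 → p ← 2.210000 + 0.26·1.591200 = 2.623712
t=0.760000, p=2.623712: f=0.803612 → p ← 2.623712 + 0.26·0.803612 = 2.832651
t=1.020000, p=2.832651: f=0.275756 → p ← 2.832651 + 0.26·0.275756 = 2.904347
t=1.280000, p=2.904347: f=0.074504 → p ← 2.904347 + 0.26·0.074504 = 2.923718
p(1.54) ≈ 2.9237

2.9237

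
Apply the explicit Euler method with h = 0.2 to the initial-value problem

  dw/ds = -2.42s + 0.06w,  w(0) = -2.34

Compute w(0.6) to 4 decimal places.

Euler: w_{n+1} = w_n + h·f(s_n, w_n).
s=0.000000, w=-2.340000: f=-0.140400 → w ← -2.340000 + 0.2·(-0.140400) = -2.368080
s=0.200000, w=-2.368080: f=-0.626085 → w ← -2.368080 + 0.2·(-0.626085) = -2.493297
s=0.400000, w=-2.493297: f=-1.117598 → w ← -2.493297 + 0.2·(-1.117598) = -2.716817
w(0.6) ≈ -2.7168

-2.7168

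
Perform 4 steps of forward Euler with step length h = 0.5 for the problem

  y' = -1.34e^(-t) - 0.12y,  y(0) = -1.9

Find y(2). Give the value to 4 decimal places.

-2.7802

Euler: y_{n+1} = y_n + h·f(t_n, y_n).
t=0.000000, y=-1.900000: f=-1.112000 → y ← -1.900000 + 0.5·(-1.112000) = -2.456000
t=0.500000, y=-2.456000: f=-0.518031 → y ← -2.456000 + 0.5·(-0.518031) = -2.715016
t=1.000000, y=-2.715016: f=-0.167157 → y ← -2.715016 + 0.5·(-0.167157) = -2.798594
t=1.500000, y=-2.798594: f=0.036837 → y ← -2.798594 + 0.5·0.036837 = -2.780175
y(2) ≈ -2.7802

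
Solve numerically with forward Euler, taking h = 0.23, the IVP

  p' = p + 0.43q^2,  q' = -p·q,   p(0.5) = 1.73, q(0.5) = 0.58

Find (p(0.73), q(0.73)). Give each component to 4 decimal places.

Euler on (p,q): p_{n+1} = p_n + h·p', q_{n+1} = q_n + h·q'.
0.500000: (1.730000, 0.580000); f=(1.874652, -1.003400) → (2.161170, 0.349218)
(p(0.73), q(0.73)) ≈ (2.1612, 0.3492)

2.1612, 0.3492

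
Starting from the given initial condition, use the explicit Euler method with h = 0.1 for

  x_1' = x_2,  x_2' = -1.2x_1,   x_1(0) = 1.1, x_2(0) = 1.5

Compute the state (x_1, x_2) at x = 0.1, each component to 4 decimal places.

Euler on (x_1,x_2): x_1_{n+1} = x_1_n + h·x_1', x_2_{n+1} = x_2_n + h·x_2'.
0.000000: (1.100000, 1.500000); f=(1.500000, -1.320000) → (1.250000, 1.368000)
(x_1(0.1), x_2(0.1)) ≈ (1.2500, 1.3680)

1.2500, 1.3680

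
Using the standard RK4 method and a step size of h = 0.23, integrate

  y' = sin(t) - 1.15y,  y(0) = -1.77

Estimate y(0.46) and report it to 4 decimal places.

RK4: k1 = f(t_n, y_n); k2 = f(t_n + h/2, y_n + (h/2)·k1); k3 = f(t_n + h/2, y_n + (h/2)·k2); k4 = f(t_n + h, y_n + h·k3); y_{n+1} = y_n + (h/6)·(k1 + 2k2 + 2k3 + k4).
t=0.000000, y=-1.770000:
  k1 = f(0.000000, -1.770000) = 2.035500
  k2 = f(0.115000, -1.535918) = 1.881052
  k3 = f(0.115000, -1.553679) = 1.901478
  k4 = f(0.230000, -1.332660) = 1.760537
  y ← -1.770000 + (0.23/6)·(k1 + 2k2 + 2k3 + k4) = -1.334491
t=0.230000, y=-1.334491:
  k1 = f(0.230000, -1.334491) = 1.762643
  k2 = f(0.345000, -1.131787) = 1.639752
  k3 = f(0.345000, -1.145920) = 1.656004
  k4 = f(0.460000, -0.953610) = 1.540600
  y ← -1.334491 + (0.23/6)·(k1 + 2k2 + 2k3 + k4) = -0.955192
y(0.46) ≈ -0.9552

-0.9552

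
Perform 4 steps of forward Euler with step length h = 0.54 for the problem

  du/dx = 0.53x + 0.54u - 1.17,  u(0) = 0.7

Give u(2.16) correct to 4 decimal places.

-0.7944

Euler: u_{n+1} = u_n + h·f(x_n, u_n).
x=0.000000, u=0.700000: f=-0.792000 → u ← 0.700000 + 0.54·(-0.792000) = 0.272320
x=0.540000, u=0.272320: f=-0.736747 → u ← 0.272320 + 0.54·(-0.736747) = -0.125523
x=1.080000, u=-0.125523: f=-0.665383 → u ← -0.125523 + 0.54·(-0.665383) = -0.484830
x=1.620000, u=-0.484830: f=-0.573208 → u ← -0.484830 + 0.54·(-0.573208) = -0.794363
u(2.16) ≈ -0.7944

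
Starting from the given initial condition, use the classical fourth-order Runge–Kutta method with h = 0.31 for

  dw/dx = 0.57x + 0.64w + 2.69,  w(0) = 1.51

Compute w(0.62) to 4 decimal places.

RK4: k1 = f(x_n, w_n); k2 = f(x_n + h/2, w_n + (h/2)·k1); k3 = f(x_n + h/2, w_n + (h/2)·k2); k4 = f(x_n + h, w_n + h·k3); w_{n+1} = w_n + (h/6)·(k1 + 2k2 + 2k3 + k4).
x=0.000000, w=1.510000:
  k1 = f(0.000000, 1.510000) = 3.656400
  k2 = f(0.155000, 2.076742) = 4.107465
  k3 = f(0.155000, 2.146657) = 4.152211
  k4 = f(0.310000, 2.797185) = 4.656899
  w ← 1.510000 + (0.31/6)·(k1 + 2k2 + 2k3 + k4) = 2.793020
x=0.310000, w=2.793020:
  k1 = f(0.310000, 2.793020) = 4.654233
  k2 = f(0.465000, 3.514426) = 5.204283
  k3 = f(0.465000, 3.599684) = 5.258848
  k4 = f(0.620000, 4.423263) = 5.874288
  w ← 2.793020 + (0.31/6)·(k1 + 2k2 + 2k3 + k4) = 4.418184
w(0.62) ≈ 4.4182

4.4182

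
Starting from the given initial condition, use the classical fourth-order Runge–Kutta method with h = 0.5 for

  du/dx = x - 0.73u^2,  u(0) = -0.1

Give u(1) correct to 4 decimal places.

0.3811

RK4: k1 = f(x_n, u_n); k2 = f(x_n + h/2, u_n + (h/2)·k1); k3 = f(x_n + h/2, u_n + (h/2)·k2); k4 = f(x_n + h, u_n + h·k3); u_{n+1} = u_n + (h/6)·(k1 + 2k2 + 2k3 + k4).
x=0.000000, u=-0.100000:
  k1 = f(0.000000, -0.100000) = -0.007300
  k2 = f(0.250000, -0.101825) = 0.242431
  k3 = f(0.250000, -0.039392) = 0.248867
  k4 = f(0.500000, 0.024434) = 0.499564
  u ← -0.100000 + (0.5/6)·(k1 + 2k2 + 2k3 + k4) = 0.022905
x=0.500000, u=0.022905:
  k1 = f(0.500000, 0.022905) = 0.499617
  k2 = f(0.750000, 0.147809) = 0.734051
  k3 = f(0.750000, 0.206418) = 0.718896
  k4 = f(1.000000, 0.382353) = 0.893278
  u ← 0.022905 + (0.5/6)·(k1 + 2k2 + 2k3 + k4) = 0.381138
u(1) ≈ 0.3811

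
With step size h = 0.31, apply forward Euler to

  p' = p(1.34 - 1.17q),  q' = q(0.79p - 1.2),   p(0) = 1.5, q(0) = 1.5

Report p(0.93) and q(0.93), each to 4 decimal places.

Euler on (p,q): p_{n+1} = p_n + h·p', q_{n+1} = q_n + h·q'.
0.000000: (1.500000, 1.500000); f=(-0.622500, -0.022500) → (1.307025, 1.493025)
0.310000: (1.307025, 1.493025); f=(-0.531749, -0.250007) → (1.142183, 1.415523)
0.620000: (1.142183, 1.415523); f=(-0.361114, -0.421367) → (1.030237, 1.284899)
(p(0.93), q(0.93)) ≈ (1.0302, 1.2849)

1.0302, 1.2849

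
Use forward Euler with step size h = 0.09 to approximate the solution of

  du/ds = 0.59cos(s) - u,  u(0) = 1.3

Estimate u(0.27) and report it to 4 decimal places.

Euler: u_{n+1} = u_n + h·f(s_n, u_n).
s=0.000000, u=1.300000: f=-0.710000 → u ← 1.300000 + 0.09·(-0.710000) = 1.236100
s=0.090000, u=1.236100: f=-0.648488 → u ← 1.236100 + 0.09·(-0.648488) = 1.177736
s=0.180000, u=1.177736: f=-0.597268 → u ← 1.177736 + 0.09·(-0.597268) = 1.123982
u(0.27) ≈ 1.1240

1.1240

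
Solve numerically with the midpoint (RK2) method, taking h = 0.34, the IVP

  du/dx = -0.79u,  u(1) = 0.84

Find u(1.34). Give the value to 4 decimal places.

Midpoint: k1 = f(x_n, u_n); k2 = f(x_n + h/2, u_n + (h/2)·k1); u_{n+1} = u_n + h·k2.
x=1.000000, u=0.840000:
  k1 = f(1.000000, 0.840000) = -0.663600
  k2 = f(1.170000, 0.727188) = -0.574479
  u ← 0.840000 + 0.34·(-0.574479) = 0.644677
u(1.34) ≈ 0.6447

0.6447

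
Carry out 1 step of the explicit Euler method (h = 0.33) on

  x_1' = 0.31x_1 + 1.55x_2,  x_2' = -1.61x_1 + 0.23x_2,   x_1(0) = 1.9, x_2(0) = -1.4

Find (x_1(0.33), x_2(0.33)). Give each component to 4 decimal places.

Euler on (x_1,x_2): x_1_{n+1} = x_1_n + h·x_1', x_2_{n+1} = x_2_n + h·x_2'.
0.000000: (1.900000, -1.400000); f=(-1.581000, -3.381000) → (1.378270, -2.515730)
(x_1(0.33), x_2(0.33)) ≈ (1.3783, -2.5157)

1.3783, -2.5157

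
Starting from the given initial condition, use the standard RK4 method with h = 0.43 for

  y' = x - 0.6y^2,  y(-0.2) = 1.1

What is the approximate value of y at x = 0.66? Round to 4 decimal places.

RK4: k1 = f(x_n, y_n); k2 = f(x_n + h/2, y_n + (h/2)·k1); k3 = f(x_n + h/2, y_n + (h/2)·k2); k4 = f(x_n + h, y_n + h·k3); y_{n+1} = y_n + (h/6)·(k1 + 2k2 + 2k3 + k4).
x=-0.200000, y=1.100000:
  k1 = f(-0.200000, 1.100000) = -0.926000
  k2 = f(0.015000, 0.900910) = -0.471983
  k3 = f(0.015000, 0.998524) = -0.583230
  k4 = f(0.230000, 0.849211) = -0.202696
  y ← 1.100000 + (0.43/6)·(k1 + 2k2 + 2k3 + k4) = 0.867863
x=0.230000, y=0.867863:
  k1 = f(0.230000, 0.867863) = -0.221912
  k2 = f(0.445000, 0.820152) = 0.041410
  k3 = f(0.445000, 0.876766) = -0.016231
  k4 = f(0.660000, 0.860883) = 0.215328
  y ← 0.867863 + (0.43/6)·(k1 + 2k2 + 2k3 + k4) = 0.871000
y(0.66) ≈ 0.8710

0.8710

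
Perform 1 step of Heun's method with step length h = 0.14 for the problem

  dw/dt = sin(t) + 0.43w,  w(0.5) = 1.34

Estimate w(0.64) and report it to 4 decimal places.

Heun: k1 = f(t_n, w_n); k2 = f(t_n + h, w_n + h·k1); w_{n+1} = w_n + (h/2)·(k1 + k2).
t=0.500000, w=1.340000:
  k1 = f(0.500000, 1.340000) = 1.055626
  k2 = f(0.640000, 1.487788) = 1.236944
  w ← 1.340000 + (0.14/2)·(1.055626 + 1.236944) = 1.500480
w(0.64) ≈ 1.5005

1.5005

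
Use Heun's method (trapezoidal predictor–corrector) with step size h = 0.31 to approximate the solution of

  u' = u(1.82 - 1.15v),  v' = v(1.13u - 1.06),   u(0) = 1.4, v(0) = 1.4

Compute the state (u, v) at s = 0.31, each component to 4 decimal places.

Heun on (u,v): k1 = f(s_n, state_n); k2 = f(s_n + h, state_n + h·k1); state_{n+1} = state_n + (h/2)·(k1 + k2).
0.000000: (1.400000, 1.400000)
  k1 = (0.294000, 0.730800)
  predictor → (1.491140, 1.626548)
  k2 = (-0.075348, 1.016573)
  → (1.433891, 1.670843)
(u(0.31), v(0.31)) ≈ (1.4339, 1.6708)

1.4339, 1.6708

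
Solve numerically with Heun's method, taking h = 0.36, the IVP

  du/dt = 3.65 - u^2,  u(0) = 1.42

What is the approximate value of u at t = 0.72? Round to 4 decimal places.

Heun: k1 = f(t_n, u_n); k2 = f(t_n + h, u_n + h·k1); u_{n+1} = u_n + (h/2)·(k1 + k2).
t=0.000000, u=1.420000:
  k1 = f(0.000000, 1.420000) = 1.633600
  k2 = f(0.360000, 2.008096) = -0.382450
  u ← 1.420000 + (0.36/2)·(1.633600 + (-0.382450)) = 1.645207
t=0.360000, u=1.645207:
  k1 = f(0.360000, 1.645207) = 0.943294
  k2 = f(0.720000, 1.984793) = -0.289402
  u ← 1.645207 + (0.36/2)·(0.943294 + (-0.289402)) = 1.762907
u(0.72) ≈ 1.7629

1.7629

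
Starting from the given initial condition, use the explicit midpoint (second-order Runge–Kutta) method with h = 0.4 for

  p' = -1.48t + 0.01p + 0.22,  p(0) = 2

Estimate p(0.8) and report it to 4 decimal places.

Midpoint: k1 = f(t_n, p_n); k2 = f(t_n + h/2, p_n + (h/2)·k1); p_{n+1} = p_n + h·k2.
t=0.000000, p=2.000000:
  k1 = f(0.000000, 2.000000) = 0.240000
  k2 = f(0.200000, 2.048000) = -0.055520
  p ← 2.000000 + 0.4·(-0.055520) = 1.977792
t=0.400000, p=1.977792:
  k1 = f(0.400000, 1.977792) = -0.352222
  k2 = f(0.600000, 1.907348) = -0.648927
  p ← 1.977792 + 0.4·(-0.648927) = 1.718221
p(0.8) ≈ 1.7182

1.7182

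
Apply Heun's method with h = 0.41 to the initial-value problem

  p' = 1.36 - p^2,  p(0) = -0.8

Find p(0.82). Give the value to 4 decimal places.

0.0939

Heun: k1 = f(t_n, p_n); k2 = f(t_n + h, p_n + h·k1); p_{n+1} = p_n + (h/2)·(k1 + k2).
t=0.000000, p=-0.800000:
  k1 = f(0.000000, -0.800000) = 0.720000
  k2 = f(0.410000, -0.504800) = 1.105177
  p ← -0.800000 + (0.41/2)·(0.720000 + 1.105177) = -0.425839
t=0.410000, p=-0.425839:
  k1 = f(0.410000, -0.425839) = 1.178661
  k2 = f(0.820000, 0.057412) = 1.356704
  p ← -0.425839 + (0.41/2)·(1.178661 + 1.356704) = 0.093911
p(0.82) ≈ 0.0939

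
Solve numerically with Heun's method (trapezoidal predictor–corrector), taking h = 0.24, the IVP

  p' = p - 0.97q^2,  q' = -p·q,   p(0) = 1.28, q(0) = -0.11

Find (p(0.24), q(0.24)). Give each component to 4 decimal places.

1.6216, -0.0786

Heun on (p,q): k1 = f(s_n, state_n); k2 = f(s_n + h, state_n + h·k1); state_{n+1} = state_n + (h/2)·(k1 + k2).
0.000000: (1.280000, -0.110000)
  k1 = (1.268263, 0.140800)
  predictor → (1.584383, -0.076208)
  k2 = (1.578750, 0.120743)
  → (1.621642, -0.078615)
(p(0.24), q(0.24)) ≈ (1.6216, -0.0786)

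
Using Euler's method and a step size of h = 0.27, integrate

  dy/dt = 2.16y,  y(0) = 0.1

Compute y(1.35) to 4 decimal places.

0.9947

Euler: y_{n+1} = y_n + h·f(t_n, y_n).
t=0.000000, y=0.100000: f=0.216000 → y ← 0.100000 + 0.27·0.216000 = 0.158320
t=0.270000, y=0.158320: f=0.341971 → y ← 0.158320 + 0.27·0.341971 = 0.250652
t=0.540000, y=0.250652: f=0.541409 → y ← 0.250652 + 0.27·0.541409 = 0.396833
t=0.810000, y=0.396833: f=0.857158 → y ← 0.396833 + 0.27·0.857158 = 0.628265
t=1.080000, y=0.628265: f=1.357053 → y ← 0.628265 + 0.27·1.357053 = 0.994670
y(1.35) ≈ 0.9947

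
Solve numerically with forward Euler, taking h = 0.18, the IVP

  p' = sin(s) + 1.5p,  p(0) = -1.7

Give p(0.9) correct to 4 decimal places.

Euler: p_{n+1} = p_n + h·f(s_n, p_n).
s=0.000000, p=-1.700000: f=-2.550000 → p ← -1.700000 + 0.18·(-2.550000) = -2.159000
s=0.180000, p=-2.159000: f=-3.059470 → p ← -2.159000 + 0.18·(-3.059470) = -2.709705
s=0.360000, p=-2.709705: f=-3.712283 → p ← -2.709705 + 0.18·(-3.712283) = -3.377916
s=0.540000, p=-3.377916: f=-4.552737 → p ← -3.377916 + 0.18·(-4.552737) = -4.197408
s=0.720000, p=-4.197408: f=-5.636728 → p ← -4.197408 + 0.18·(-5.636728) = -5.212019
p(0.9) ≈ -5.2120

-5.2120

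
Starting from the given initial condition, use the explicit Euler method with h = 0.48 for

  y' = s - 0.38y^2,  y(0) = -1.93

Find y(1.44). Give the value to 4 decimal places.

Euler: y_{n+1} = y_n + h·f(s_n, y_n).
s=0.000000, y=-1.930000: f=-1.415462 → y ← -1.930000 + 0.48·(-1.415462) = -2.609422
s=0.480000, y=-2.609422: f=-2.107451 → y ← -2.609422 + 0.48·(-2.107451) = -3.620998
s=0.960000, y=-3.620998: f=-4.022419 → y ← -3.620998 + 0.48·(-4.022419) = -5.551759
y(1.44) ≈ -5.5518

-5.5518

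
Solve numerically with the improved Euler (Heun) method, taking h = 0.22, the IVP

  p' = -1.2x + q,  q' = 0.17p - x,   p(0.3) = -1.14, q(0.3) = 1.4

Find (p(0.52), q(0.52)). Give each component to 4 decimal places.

Heun on (p,q): k1 = f(x_n, state_n); k2 = f(x_n + h, state_n + h·k1); state_{n+1} = state_n + (h/2)·(k1 + k2).
0.300000: (-1.140000, 1.400000)
  k1 = (1.040000, -0.493800)
  predictor → (-0.911200, 1.291364)
  k2 = (0.667364, -0.674904)
  → (-0.952190, 1.271443)
(p(0.52), q(0.52)) ≈ (-0.9522, 1.2714)

-0.9522, 1.2714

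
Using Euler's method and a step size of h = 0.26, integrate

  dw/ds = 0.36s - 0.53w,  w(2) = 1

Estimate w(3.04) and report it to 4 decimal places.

Euler: w_{n+1} = w_n + h·f(s_n, w_n).
s=2.000000, w=1.000000: f=0.190000 → w ← 1.000000 + 0.26·0.190000 = 1.049400
s=2.260000, w=1.049400: f=0.257418 → w ← 1.049400 + 0.26·0.257418 = 1.116329
s=2.520000, w=1.116329: f=0.315546 → w ← 1.116329 + 0.26·0.315546 = 1.198371
s=2.780000, w=1.198371: f=0.365664 → w ← 1.198371 + 0.26·0.365664 = 1.293443
w(3.04) ≈ 1.2934

1.2934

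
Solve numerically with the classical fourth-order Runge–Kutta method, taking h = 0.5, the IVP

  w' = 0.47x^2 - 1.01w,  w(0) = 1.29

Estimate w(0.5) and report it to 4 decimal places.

RK4: k1 = f(x_n, w_n); k2 = f(x_n + h/2, w_n + (h/2)·k1); k3 = f(x_n + h/2, w_n + (h/2)·k2); k4 = f(x_n + h, w_n + h·k3); w_{n+1} = w_n + (h/6)·(k1 + 2k2 + 2k3 + k4).
x=0.000000, w=1.290000:
  k1 = f(0.000000, 1.290000) = -1.302900
  k2 = f(0.250000, 0.964275) = -0.944543
  k3 = f(0.250000, 1.053864) = -1.035028
  k4 = f(0.500000, 0.772486) = -0.662711
  w ← 1.290000 + (0.5/6)·(k1 + 2k2 + 2k3 + k4) = 0.796271
w(0.5) ≈ 0.7963

0.7963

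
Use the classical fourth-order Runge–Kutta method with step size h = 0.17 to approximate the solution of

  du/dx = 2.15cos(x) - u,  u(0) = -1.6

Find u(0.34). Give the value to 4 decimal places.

-0.5320

RK4: k1 = f(x_n, u_n); k2 = f(x_n + h/2, u_n + (h/2)·k1); k3 = f(x_n + h/2, u_n + (h/2)·k2); k4 = f(x_n + h, u_n + h·k3); u_{n+1} = u_n + (h/6)·(k1 + 2k2 + 2k3 + k4).
x=0.000000, u=-1.600000:
  k1 = f(0.000000, -1.600000) = 3.750000
  k2 = f(0.085000, -1.281250) = 3.423488
  k3 = f(0.085000, -1.309004) = 3.451241
  k4 = f(0.170000, -1.013289) = 3.132296
  u ← -1.600000 + (0.17/6)·(k1 + 2k2 + 2k3 + k4) = -1.015434
x=0.170000, u=-1.015434:
  k1 = f(0.170000, -1.015434) = 3.134441
  k2 = f(0.255000, -0.749006) = 2.829482
  k3 = f(0.255000, -0.774928) = 2.855404
  k4 = f(0.340000, -0.530015) = 2.556938
  u ← -1.015434 + (0.17/6)·(k1 + 2k2 + 2k3 + k4) = -0.532034
u(0.34) ≈ -0.5320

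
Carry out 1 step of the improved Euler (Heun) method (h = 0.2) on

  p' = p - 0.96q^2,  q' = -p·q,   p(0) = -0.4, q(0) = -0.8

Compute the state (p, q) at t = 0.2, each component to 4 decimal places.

-0.6334, -0.8841

Heun on (p,q): k1 = f(t_n, state_n); k2 = f(t_n + h, state_n + h·k1); state_{n+1} = state_n + (h/2)·(k1 + k2).
0.000000: (-0.400000, -0.800000)
  k1 = (-1.014400, -0.320000)
  predictor → (-0.602880, -0.864000)
  k2 = (-1.319516, -0.520888)
  → (-0.633392, -0.884089)
(p(0.2), q(0.2)) ≈ (-0.6334, -0.8841)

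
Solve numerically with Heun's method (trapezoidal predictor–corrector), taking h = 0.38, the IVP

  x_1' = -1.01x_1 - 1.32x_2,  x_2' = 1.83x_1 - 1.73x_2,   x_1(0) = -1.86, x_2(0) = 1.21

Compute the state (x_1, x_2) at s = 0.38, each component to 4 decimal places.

Heun on (x_1,x_2): k1 = f(s_n, state_n); k2 = f(s_n + h, state_n + h·k1); state_{n+1} = state_n + (h/2)·(k1 + k2).
0.000000: (-1.860000, 1.210000)
  k1 = (0.281400, -5.497100)
  predictor → (-1.753068, -0.878898)
  k2 = (2.930744, -1.687621)
  → (-1.249693, -0.155097)
(x_1(0.38), x_2(0.38)) ≈ (-1.2497, -0.1551)

-1.2497, -0.1551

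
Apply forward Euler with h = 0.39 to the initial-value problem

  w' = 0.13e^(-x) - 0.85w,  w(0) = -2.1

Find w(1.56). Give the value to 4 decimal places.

-0.3576

Euler: w_{n+1} = w_n + h·f(x_n, w_n).
x=0.000000, w=-2.100000: f=1.915000 → w ← -2.100000 + 0.39·1.915000 = -1.353150
x=0.390000, w=-1.353150: f=1.238195 → w ← -1.353150 + 0.39·1.238195 = -0.870254
x=0.780000, w=-0.870254: f=0.799309 → w ← -0.870254 + 0.39·0.799309 = -0.558524
x=1.170000, w=-0.558524: f=0.515093 → w ← -0.558524 + 0.39·0.515093 = -0.357637
w(1.56) ≈ -0.3576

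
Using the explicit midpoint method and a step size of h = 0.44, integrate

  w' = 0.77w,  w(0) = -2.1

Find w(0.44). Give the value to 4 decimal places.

-2.9320

Midpoint: k1 = f(x_n, w_n); k2 = f(x_n + h/2, w_n + (h/2)·k1); w_{n+1} = w_n + h·k2.
x=0.000000, w=-2.100000:
  k1 = f(0.000000, -2.100000) = -1.617000
  k2 = f(0.220000, -2.455740) = -1.890920
  w ← -2.100000 + 0.44·(-1.890920) = -2.932005
w(0.44) ≈ -2.9320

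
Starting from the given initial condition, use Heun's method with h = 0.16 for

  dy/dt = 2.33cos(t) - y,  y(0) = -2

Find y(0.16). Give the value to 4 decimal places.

Heun: k1 = f(t_n, y_n); k2 = f(t_n + h, y_n + h·k1); y_{n+1} = y_n + (h/2)·(k1 + k2).
t=0.000000, y=-2.000000:
  k1 = f(0.000000, -2.000000) = 4.330000
  k2 = f(0.160000, -1.307200) = 3.607440
  y ← -2.000000 + (0.16/2)·(4.330000 + 3.607440) = -1.365005
y(0.16) ≈ -1.3650

-1.3650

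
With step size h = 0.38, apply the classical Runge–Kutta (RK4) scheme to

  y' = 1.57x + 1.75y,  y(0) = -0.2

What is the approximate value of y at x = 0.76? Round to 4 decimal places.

RK4: k1 = f(x_n, y_n); k2 = f(x_n + h/2, y_n + (h/2)·k1); k3 = f(x_n + h/2, y_n + (h/2)·k2); k4 = f(x_n + h, y_n + h·k3); y_{n+1} = y_n + (h/6)·(k1 + 2k2 + 2k3 + k4).
x=0.000000, y=-0.200000:
  k1 = f(0.000000, -0.200000) = -0.350000
  k2 = f(0.190000, -0.266500) = -0.168075
  k3 = f(0.190000, -0.231934) = -0.107585
  k4 = f(0.380000, -0.240882) = 0.175056
  y ← -0.200000 + (0.38/6)·(k1 + 2k2 + 2k3 + k4) = -0.245997
x=0.380000, y=-0.245997:
  k1 = f(0.380000, -0.245997) = 0.166106
  k2 = f(0.570000, -0.214437) = 0.519636
  k3 = f(0.570000, -0.147266) = 0.637185
  k4 = f(0.760000, -0.003867) = 1.186434
  y ← -0.245997 + (0.38/6)·(k1 + 2k2 + 2k3 + k4) = -0.013805
y(0.76) ≈ -0.0138

-0.0138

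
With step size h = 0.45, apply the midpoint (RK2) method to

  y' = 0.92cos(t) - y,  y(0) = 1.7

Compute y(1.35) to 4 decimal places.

Midpoint: k1 = f(t_n, y_n); k2 = f(t_n + h/2, y_n + (h/2)·k1); y_{n+1} = y_n + h·k2.
t=0.000000, y=1.700000:
  k1 = f(0.000000, 1.700000) = -0.780000
  k2 = f(0.225000, 1.524500) = -0.627689
  y ← 1.700000 + 0.45·(-0.627689) = 1.417540
t=0.450000, y=1.417540:
  k1 = f(0.450000, 1.417540) = -0.589128
  k2 = f(0.675000, 1.284986) = -0.566735
  y ← 1.417540 + 0.45·(-0.566735) = 1.162509
t=0.900000, y=1.162509:
  k1 = f(0.900000, 1.162509) = -0.590628
  k2 = f(1.125000, 1.029618) = -0.632935
  y ← 1.162509 + 0.45·(-0.632935) = 0.877688
y(1.35) ≈ 0.8777

0.8777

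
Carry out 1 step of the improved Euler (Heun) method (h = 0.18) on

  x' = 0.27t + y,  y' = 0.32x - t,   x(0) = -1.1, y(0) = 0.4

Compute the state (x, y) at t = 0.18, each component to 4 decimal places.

Heun on (x,y): k1 = f(t_n, state_n); k2 = f(t_n + h, state_n + h·k1); state_{n+1} = state_n + (h/2)·(k1 + k2).
0.000000: (-1.100000, 0.400000)
  k1 = (0.400000, -0.352000)
  predictor → (-1.028000, 0.336640)
  k2 = (0.385240, -0.508960)
  → (-1.029328, 0.322514)
(x(0.18), y(0.18)) ≈ (-1.0293, 0.3225)

-1.0293, 0.3225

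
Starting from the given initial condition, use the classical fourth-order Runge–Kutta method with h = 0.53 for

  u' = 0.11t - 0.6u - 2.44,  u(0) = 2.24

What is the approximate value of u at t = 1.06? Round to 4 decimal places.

RK4: k1 = f(t_n, u_n); k2 = f(t_n + h/2, u_n + (h/2)·k1); k3 = f(t_n + h/2, u_n + (h/2)·k2); k4 = f(t_n + h, u_n + h·k3); u_{n+1} = u_n + (h/6)·(k1 + 2k2 + 2k3 + k4).
t=0.000000, u=2.240000:
  k1 = f(0.000000, 2.240000) = -3.784000
  k2 = f(0.265000, 1.237240) = -3.153194
  k3 = f(0.265000, 1.404404) = -3.253492
  k4 = f(0.530000, 0.515649) = -2.691089
  u ← 2.240000 + (0.53/6)·(k1 + 2k2 + 2k3 + k4) = 0.536186
t=0.530000, u=0.536186:
  k1 = f(0.530000, 0.536186) = -2.703412
  k2 = f(0.795000, -0.180218) = -2.244419
  k3 = f(0.795000, -0.058585) = -2.317399
  k4 = f(1.060000, -0.692036) = -1.908179
  u ← 0.536186 + (0.53/6)·(k1 + 2k2 + 2k3 + k4) = -0.677092
u(1.06) ≈ -0.6771

-0.6771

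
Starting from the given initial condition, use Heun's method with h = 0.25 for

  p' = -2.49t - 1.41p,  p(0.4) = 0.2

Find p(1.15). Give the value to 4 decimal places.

-0.9021

Heun: k1 = f(t_n, p_n); k2 = f(t_n + h, p_n + h·k1); p_{n+1} = p_n + (h/2)·(k1 + k2).
t=0.400000, p=0.200000:
  k1 = f(0.400000, 0.200000) = -1.278000
  k2 = f(0.650000, -0.119500) = -1.450005
  p ← 0.200000 + (0.25/2)·(-1.278000 + (-1.450005)) = -0.141001
t=0.650000, p=-0.141001:
  k1 = f(0.650000, -0.141001) = -1.419689
  k2 = f(0.900000, -0.495923) = -1.541749
  p ← -0.141001 + (0.25/2)·(-1.419689 + (-1.541749)) = -0.511180
t=0.900000, p=-0.511180:
  k1 = f(0.900000, -0.511180) = -1.520236
  k2 = f(1.150000, -0.891239) = -1.606853
  p ← -0.511180 + (0.25/2)·(-1.520236 + (-1.606853)) = -0.902066
p(1.15) ≈ -0.9021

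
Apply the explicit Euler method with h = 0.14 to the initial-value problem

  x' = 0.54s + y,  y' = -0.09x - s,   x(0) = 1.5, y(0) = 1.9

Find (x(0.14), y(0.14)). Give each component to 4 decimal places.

Euler on (x,y): x_{n+1} = x_n + h·x', y_{n+1} = y_n + h·y'.
0.000000: (1.500000, 1.900000); f=(1.900000, -0.135000) → (1.766000, 1.881100)
(x(0.14), y(0.14)) ≈ (1.7660, 1.8811)

1.7660, 1.8811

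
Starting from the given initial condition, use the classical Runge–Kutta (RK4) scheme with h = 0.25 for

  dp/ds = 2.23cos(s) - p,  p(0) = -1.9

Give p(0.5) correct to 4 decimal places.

RK4: k1 = f(s_n, p_n); k2 = f(s_n + h/2, p_n + (h/2)·k1); k3 = f(s_n + h/2, p_n + (h/2)·k2); k4 = f(s_n + h, p_n + h·k3); p_{n+1} = p_n + (h/6)·(k1 + 2k2 + 2k3 + k4).
s=0.000000, p=-1.900000:
  k1 = f(0.000000, -1.900000) = 4.130000
  k2 = f(0.125000, -1.383750) = 3.596351
  k3 = f(0.125000, -1.450456) = 3.663057
  k4 = f(0.250000, -0.984236) = 3.144910
  p ← -1.900000 + (0.25/6)·(k1 + 2k2 + 2k3 + k4) = -0.991928
s=0.250000, p=-0.991928:
  k1 = f(0.250000, -0.991928) = 3.152603
  k2 = f(0.375000, -0.597853) = 2.672885
  k3 = f(0.375000, -0.657817) = 2.732849
  k4 = f(0.500000, -0.308716) = 2.265725
  p ← -0.991928 + (0.25/6)·(k1 + 2k2 + 2k3 + k4) = -0.315687
p(0.5) ≈ -0.3157

-0.3157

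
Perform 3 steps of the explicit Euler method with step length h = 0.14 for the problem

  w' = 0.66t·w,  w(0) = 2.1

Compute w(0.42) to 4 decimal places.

Euler: w_{n+1} = w_n + h·f(t_n, w_n).
t=0.000000, w=2.100000: f=0.000000 → w ← 2.100000 + 0.14·0.000000 = 2.100000
t=0.140000, w=2.100000: f=0.194040 → w ← 2.100000 + 0.14·0.194040 = 2.127166
t=0.280000, w=2.127166: f=0.393100 → w ← 2.127166 + 0.14·0.393100 = 2.182200
w(0.42) ≈ 2.1822

2.1822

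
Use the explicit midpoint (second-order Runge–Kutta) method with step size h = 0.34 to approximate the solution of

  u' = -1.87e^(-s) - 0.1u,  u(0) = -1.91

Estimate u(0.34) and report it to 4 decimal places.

Midpoint: k1 = f(s_n, u_n); k2 = f(s_n + h/2, u_n + (h/2)·k1); u_{n+1} = u_n + h·k2.
s=0.000000, u=-1.910000:
  k1 = f(0.000000, -1.910000) = -1.679000
  k2 = f(0.170000, -2.195430) = -1.358110
  u ← -1.910000 + 0.34·(-1.358110) = -2.371757
u(0.34) ≈ -2.3718

-2.3718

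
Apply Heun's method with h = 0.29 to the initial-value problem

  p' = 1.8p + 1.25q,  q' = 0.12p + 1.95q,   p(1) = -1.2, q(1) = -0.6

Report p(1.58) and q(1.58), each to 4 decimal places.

-4.5013, -2.0363

Heun on (p,q): k1 = f(x_n, state_n); k2 = f(x_n + h, state_n + h·k1); state_{n+1} = state_n + (h/2)·(k1 + k2).
1.000000: (-1.200000, -0.600000)
  k1 = (-2.910000, -1.314000)
  predictor → (-2.043900, -0.981060)
  k2 = (-4.905345, -2.158335)
  → (-2.333225, -1.103489)
1.290000: (-2.333225, -1.103489)
  k1 = (-5.579166, -2.431790)
  predictor → (-3.951183, -1.808708)
  k2 = (-9.373014, -4.001122)
  → (-4.501291, -2.036261)
(p(1.58), q(1.58)) ≈ (-4.5013, -2.0363)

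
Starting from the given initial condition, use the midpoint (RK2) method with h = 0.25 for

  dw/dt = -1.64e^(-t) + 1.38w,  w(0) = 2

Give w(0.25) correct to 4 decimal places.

Midpoint: k1 = f(t_n, w_n); k2 = f(t_n + h/2, w_n + (h/2)·k1); w_{n+1} = w_n + h·k2.
t=0.000000, w=2.000000:
  k1 = f(0.000000, 2.000000) = 1.120000
  k2 = f(0.125000, 2.140000) = 1.505905
  w ← 2.000000 + 0.25·1.505905 = 2.376476
w(0.25) ≈ 2.3765

2.3765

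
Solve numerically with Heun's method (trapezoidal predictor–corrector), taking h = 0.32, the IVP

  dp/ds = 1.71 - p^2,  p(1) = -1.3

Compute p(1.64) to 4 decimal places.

Heun: k1 = f(s_n, p_n); k2 = f(s_n + h, p_n + h·k1); p_{n+1} = p_n + (h/2)·(k1 + k2).
s=1.000000, p=-1.300000:
  k1 = f(1.000000, -1.300000) = 0.020000
  k2 = f(1.320000, -1.293600) = 0.036599
  p ← -1.300000 + (0.32/2)·(0.020000 + 0.036599) = -1.290944
s=1.320000, p=-1.290944:
  k1 = f(1.320000, -1.290944) = 0.043463
  k2 = f(1.640000, -1.277036) = 0.079179
  p ← -1.290944 + (0.32/2)·(0.043463 + 0.079179) = -1.271321
p(1.64) ≈ -1.2713

-1.2713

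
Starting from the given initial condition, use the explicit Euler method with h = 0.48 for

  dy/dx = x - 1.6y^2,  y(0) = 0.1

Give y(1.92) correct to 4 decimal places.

1.0149

Euler: y_{n+1} = y_n + h·f(x_n, y_n).
x=0.000000, y=0.100000: f=-0.016000 → y ← 0.100000 + 0.48·(-0.016000) = 0.092320
x=0.480000, y=0.092320: f=0.466363 → y ← 0.092320 + 0.48·0.466363 = 0.316174
x=0.960000, y=0.316174: f=0.800054 → y ← 0.316174 + 0.48·0.800054 = 0.700200
x=1.440000, y=0.700200: f=0.655551 → y ← 0.700200 + 0.48·0.655551 = 1.014865
y(1.92) ≈ 1.0149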